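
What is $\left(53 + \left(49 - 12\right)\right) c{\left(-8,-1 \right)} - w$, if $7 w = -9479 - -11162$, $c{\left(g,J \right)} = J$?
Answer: $- \frac{2313}{7} \approx -330.43$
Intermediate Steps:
$w = \frac{1683}{7}$ ($w = \frac{-9479 - -11162}{7} = \frac{-9479 + 11162}{7} = \frac{1}{7} \cdot 1683 = \frac{1683}{7} \approx 240.43$)
$\left(53 + \left(49 - 12\right)\right) c{\left(-8,-1 \right)} - w = \left(53 + \left(49 - 12\right)\right) \left(-1\right) - \frac{1683}{7} = \left(53 + 37\right) \left(-1\right) - \frac{1683}{7} = 90 \left(-1\right) - \frac{1683}{7} = -90 - \frac{1683}{7} = - \frac{2313}{7}$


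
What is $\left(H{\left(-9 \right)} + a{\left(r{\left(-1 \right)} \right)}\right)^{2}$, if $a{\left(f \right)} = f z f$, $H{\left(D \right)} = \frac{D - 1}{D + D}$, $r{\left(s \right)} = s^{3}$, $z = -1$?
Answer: $\frac{16}{81} \approx 0.19753$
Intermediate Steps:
$H{\left(D \right)} = \frac{-1 + D}{2 D}$
$a{\left(f \right)} = - f^{2}$ ($a{\left(f \right)} = f \left(-1\right) f = - f f = - f^{2}$)
$\left(H{\left(-9 \right)} + a{\left(r{\left(-1 \right)} \right)}\right)^{2} = \left(\frac{-1 - 9}{2 \left(-9\right)} - \left(\left(-1\right)^{3}\right)^{2}\right)^{2} = \left(\frac{1}{2} \left(- \frac{1}{9}\right) \left(-10\right) - \left(-1\right)^{2}\right)^{2} = \left(\frac{5}{9} - 1\right)^{2} = \left(- \frac{4}{9}\right)^{2} = \frac{16}{81}$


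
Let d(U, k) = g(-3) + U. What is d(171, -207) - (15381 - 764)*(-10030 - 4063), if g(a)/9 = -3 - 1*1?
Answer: 205997516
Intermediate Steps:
g(a) = -36 (g(a) = 9*(-3 - 1*1) = 9*(-3 - 1) = 9*(-4) = -36)
d(U, k) = -36 + U
d(171, -207) - (15381 - 764)*(-10030 - 4063) = (-36 + 171) - (15381 - 764)*(-10030 - 4063) = 135 - 14617*(-14093) = 135 - 1*(-205997381) = 135 + 205997381 = 205997516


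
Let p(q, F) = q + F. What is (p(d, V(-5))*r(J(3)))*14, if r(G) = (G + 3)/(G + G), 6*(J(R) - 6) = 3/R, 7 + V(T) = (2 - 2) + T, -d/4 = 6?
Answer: -13860/37 ≈ -374.59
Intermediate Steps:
d = -24 (d = -4*6 = -24)
V(T) = -7 + T (V(T) = -7 + ((2 - 2) + T) = -7 + (0 + T) = -7 + T)
J(R) = 6 + 1/(2*R) (J(R) = 6 + (3/R)/6 = 6 + 1/(2*R))
r(G) = (3 + G)/(2*G) (r(G) = (3 + G)/((2*G)) = (3 + G)*(1/(2*G)) = (3 + G)/(2*G))
p(q, F) = F + q
(p(d, V(-5))*r(J(3)))*14 = (((-7 - 5) - 24)*((3 + (6 + (1/2)/3))/(2*(6 + (1/2)/3))))*14 = ((-12 - 24)*((3 + (6 + (1/2)*(1/3)))/(2*(6 + (1/2)*(1/3)))))*14 = -18*(3 + (6 + 1/6))/(6 + 1/6)*14 = -18*(3 + 37/6)/37/6*14 = -18*6*55/(37*6)*14 = -36*55/74*14 = -990/37*14 = -13860/37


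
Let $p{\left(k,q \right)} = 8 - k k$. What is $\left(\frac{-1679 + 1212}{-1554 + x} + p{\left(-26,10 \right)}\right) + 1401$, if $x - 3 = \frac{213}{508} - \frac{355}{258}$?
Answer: $\frac{74578774169}{101702825} \approx 733.3$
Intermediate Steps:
$x = \frac{133903}{65532}$ ($x = 3 + \left(\frac{213}{508} - \frac{355}{258}\right) = 3 - \frac{62693}{65532} = \frac{133903}{65532} \approx 2.0433$)
$p{\left(k,q \right)} = 8 - k^{2}$
$\left(\frac{-1679 + 1212}{-1554 + x} + p{\left(-26,10 \right)}\right) + 1401 = \left(\frac{-1679 + 1212}{-1554 + \frac{133903}{65532}} + \left(8 - \left(-26\right)^{2}\right)\right) + 1401 = \left(- \frac{467}{- \frac{101702825}{65532}} + \left(8 - 676\right)\right) + 1401 = \left(\left(-467\right) \left(- \frac{65532}{101702825}\right) + \left(8 - 676\right)\right) + 1401 = \left(\frac{30603444}{101702825} - 668\right) + 1401 = - \frac{67906883656}{101702825} + 1401 = \frac{74578774169}{101702825}$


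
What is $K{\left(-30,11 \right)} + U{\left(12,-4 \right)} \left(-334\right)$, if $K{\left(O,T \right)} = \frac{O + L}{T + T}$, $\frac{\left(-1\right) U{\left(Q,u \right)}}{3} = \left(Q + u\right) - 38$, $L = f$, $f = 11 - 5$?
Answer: $- \frac{330672}{11} \approx -30061.0$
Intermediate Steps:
$f = 6$ ($f = 11 - 5 = 6$)
$L = 6$
$U{\left(Q,u \right)} = 114 - 3 Q - 3 u$ ($U{\left(Q,u \right)} = - 3 \left(\left(Q + u\right) - 38\right) = - 3 \left(-38 + Q + u\right) = 114 - 3 Q - 3 u$)
$K{\left(O,T \right)} = \frac{6 + O}{2 T}$ ($K{\left(O,T \right)} = \frac{O + 6}{T + T} = \frac{6 + O}{2 T}$)
$K{\left(-30,11 \right)} + U{\left(12,-4 \right)} \left(-334\right) = \frac{6 - 30}{2 \cdot 11} + \left(114 - 36 - -12\right) \left(-334\right) = \frac{1}{2} \cdot \frac{1}{11} \left(-24\right) + \left(114 - 36 + 12\right) \left(-334\right) = - \frac{12}{11} + 90 \left(-334\right) = - \frac{12}{11} - 30060 = - \frac{330672}{11}$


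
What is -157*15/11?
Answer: -2355/11 ≈ -214.09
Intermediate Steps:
-157*15/11 = -1*2355/11 = -2355/11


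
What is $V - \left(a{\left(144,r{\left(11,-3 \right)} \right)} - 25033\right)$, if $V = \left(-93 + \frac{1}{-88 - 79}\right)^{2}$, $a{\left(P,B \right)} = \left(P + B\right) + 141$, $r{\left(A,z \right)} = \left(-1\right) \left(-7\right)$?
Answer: $\frac{931244773}{27889} \approx 33391.0$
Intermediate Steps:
$r{\left(A,z \right)} = 7$
$a{\left(P,B \right)} = 141 + B + P$ ($a{\left(P,B \right)} = \left(B + P\right) + 141 = 141 + B + P$)
$V = \frac{241243024}{27889}$ ($V = \left(-93 + \frac{1}{-167}\right)^{2} = \left(-93 - \frac{1}{167}\right)^{2} = \left(- \frac{15532}{167}\right)^{2} = \frac{241243024}{27889} \approx 8650.1$)
$V - \left(a{\left(144,r{\left(11,-3 \right)} \right)} - 25033\right) = \frac{241243024}{27889} - \left(\left(141 + 7 + 144\right) - 25033\right) = \frac{241243024}{27889} - \left(292 - 25033\right) = \frac{241243024}{27889} - -24741 = \frac{241243024}{27889} + 24741 = \frac{931244773}{27889}$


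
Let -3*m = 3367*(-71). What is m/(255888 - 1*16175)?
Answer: 239057/719139 ≈ 0.33242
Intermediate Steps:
m = 239057/3 (m = -3367*(-71)/3 = -1/3*(-239057) = 239057/3 ≈ 79686.)
m/(255888 - 1*16175) = 239057/(3*(255888 - 1*16175)) = 239057/(3*(255888 - 16175)) = (239057/3)/239713 = (239057/3)*(1/239713) = 239057/719139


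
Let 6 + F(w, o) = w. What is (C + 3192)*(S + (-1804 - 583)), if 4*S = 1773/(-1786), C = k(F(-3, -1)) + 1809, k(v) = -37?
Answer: -21164635741/1786 ≈ -1.1850e+7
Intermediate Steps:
F(w, o) = -6 + w
C = 1772 (C = -37 + 1809 = 1772)
S = -1773/7144 (S = (1773/(-1786))/4 = (1773*(-1/1786))/4 = (1/4)*(-1773/1786) = -1773/7144 ≈ -0.24818)
(C + 3192)*(S + (-1804 - 583)) = (1772 + 3192)*(-1773/7144 + (-1804 - 583)) = 4964*(-1773/7144 - 2387) = 4964*(-17054501/7144) = -21164635741/1786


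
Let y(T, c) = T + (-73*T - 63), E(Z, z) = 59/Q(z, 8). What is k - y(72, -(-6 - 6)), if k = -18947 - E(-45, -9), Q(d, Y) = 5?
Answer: -68559/5 ≈ -13712.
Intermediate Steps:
E(Z, z) = 59/5
y(T, c) = -63 - 72*T (y(T, c) = T + (-63 - 73*T) = -63 - 72*T)
k = -94794/5 (k = -18947 - 1*59/5 = -18947 - 59/5 = -94794/5 ≈ -18959.)
k - y(72, -(-6 - 6)) = -94794/5 - (-63 - 72*72) = -94794/5 - (-63 - 5184) = -94794/5 - 1*(-5247) = -94794/5 + 5247 = -68559/5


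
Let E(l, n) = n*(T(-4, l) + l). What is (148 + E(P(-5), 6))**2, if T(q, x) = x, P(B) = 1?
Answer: 25600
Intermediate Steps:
E(l, n) = 2*l*n (E(l, n) = n*(l + l) = n*(2*l) = 2*l*n)
(148 + E(P(-5), 6))**2 = (148 + 2*1*6)**2 = (148 + 12)**2 = 160**2 = 25600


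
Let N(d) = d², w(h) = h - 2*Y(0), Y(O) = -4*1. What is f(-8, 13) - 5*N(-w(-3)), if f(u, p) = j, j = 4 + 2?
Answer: -119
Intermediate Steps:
j = 6
f(u, p) = 6
Y(O) = -4
w(h) = 8 + h (w(h) = h - 2*(-4) = h + 8 = 8 + h)
f(-8, 13) - 5*N(-w(-3)) = 6 - 5*(8 - 3)² = 6 - 5*(-1*5)² = 6 - 5*(-5)² = 6 - 5*25 = 6 - 125 = -119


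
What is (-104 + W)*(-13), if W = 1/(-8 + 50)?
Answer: 56771/42 ≈ 1351.7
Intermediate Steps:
W = 1/42 ≈ 0.023810
(-104 + W)*(-13) = (-104 + 1/42)*(-13) = -4367/42*(-13) = 56771/42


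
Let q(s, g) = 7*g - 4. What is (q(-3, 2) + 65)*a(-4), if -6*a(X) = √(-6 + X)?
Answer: -25*I*√10/2 ≈ -39.528*I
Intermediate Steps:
a(X) = -√(-6 + X)/6
q(s, g) = -4 + 7*g
(q(-3, 2) + 65)*a(-4) = ((-4 + 7*2) + 65)*(-√(-6 - 4)/6) = ((-4 + 14) + 65)*(-I*√10/6) = (10 + 65)*(-I*√10/6) = 75*(-I*√10/6) = -25*I*√10/2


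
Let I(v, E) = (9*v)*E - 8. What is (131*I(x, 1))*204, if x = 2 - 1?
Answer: 26724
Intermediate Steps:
x = 1
I(v, E) = -8 + 9*E*v (I(v, E) = 9*E*v - 8 = -8 + 9*E*v)
(131*I(x, 1))*204 = (131*(-8 + 9*1*1))*204 = (131*(-8 + 9))*204 = (131*1)*204 = 131*204 = 26724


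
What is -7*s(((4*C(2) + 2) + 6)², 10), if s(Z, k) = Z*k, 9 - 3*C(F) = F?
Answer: -189280/9 ≈ -21031.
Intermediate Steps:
C(F) = 3 - F/3
-7*s(((4*C(2) + 2) + 6)², 10) = -7*((4*(3 - ⅓*2) + 2) + 6)²*10 = -7*((4*(3 - ⅔) + 2) + 6)²*10 = -7*((4*(7/3) + 2) + 6)²*10 = -7*((28/3 + 2) + 6)²*10 = -7*(34/3 + 6)²*10 = -7*(52/3)²*10 = -18928*10/9 = -7*27040/9 = -189280/9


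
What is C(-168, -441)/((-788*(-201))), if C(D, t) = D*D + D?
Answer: 2338/13199 ≈ 0.17713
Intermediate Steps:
C(D, t) = D + D² (C(D, t) = D² + D = D + D²)
C(-168, -441)/((-788*(-201))) = (-168*(1 - 168))/((-788*(-201))) = -168*(-167)/158388 = 28056*(1/158388) = 2338/13199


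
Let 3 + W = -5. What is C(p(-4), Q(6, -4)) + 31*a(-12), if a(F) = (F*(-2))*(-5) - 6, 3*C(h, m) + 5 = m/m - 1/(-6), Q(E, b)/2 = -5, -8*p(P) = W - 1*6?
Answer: -70331/18 ≈ -3907.3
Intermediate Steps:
W = -8 (W = -3 - 5 = -8)
p(P) = 7/4 (p(P) = -(-8 - 1*6)/8 = -(-8 - 6)/8 = -⅛*(-14) = 7/4)
Q(E, b) = -10 (Q(E, b) = 2*(-5) = -10)
C(h, m) = -23/18 (C(h, m) = -5/3 + (m/m - 1/(-6))/3 = -5/3 + (1 - 1*(-⅙))/3 = -5/3 + (1 + ⅙)/3 = -5/3 + (⅓)*(7/6) = -5/3 + 7/18 = -23/18)
a(F) = -6 + 10*F (a(F) = -2*F*(-5) - 6 = 10*F - 6 = -6 + 10*F)
C(p(-4), Q(6, -4)) + 31*a(-12) = -23/18 + 31*(-6 + 10*(-12)) = -23/18 + 31*(-6 - 120) = -23/18 + 31*(-126) = -23/18 - 3906 = -70331/18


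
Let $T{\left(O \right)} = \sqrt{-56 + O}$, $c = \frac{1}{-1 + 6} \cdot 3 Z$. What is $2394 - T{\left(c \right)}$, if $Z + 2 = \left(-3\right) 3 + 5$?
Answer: $2394 - \frac{i \sqrt{1490}}{5} \approx 2394.0 - 7.7201 i$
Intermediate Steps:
$Z = -6$ ($Z = -2 + \left(\left(-3\right) 3 + 5\right) = -2 + \left(-9 + 5\right) = -2 - 4 = -6$)
$c = - \frac{18}{5}$ ($c = \frac{1}{-1 + 6} \cdot 3 \left(-6\right) = \frac{1}{5} \cdot 3 \left(-6\right) = \frac{3}{5} \left(-6\right) = - \frac{18}{5} \approx -3.6$)
$2394 - T{\left(c \right)} = 2394 - \sqrt{-56 - \frac{18}{5}} = 2394 - \sqrt{- \frac{298}{5}} = 2394 - \frac{i \sqrt{1490}}{5}$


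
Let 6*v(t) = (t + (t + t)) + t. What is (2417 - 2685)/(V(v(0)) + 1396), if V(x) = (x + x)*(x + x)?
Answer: -67/349 ≈ -0.19198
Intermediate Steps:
v(t) = 2*t/3 (v(t) = ((t + (t + t)) + t)/6 = ((t + 2*t) + t)/6 = (3*t + t)/6 = (4*t)/6 = 2*t/3)
V(x) = 4*x² (V(x) = (2*x)*(2*x) = 4*x²)
(2417 - 2685)/(V(v(0)) + 1396) = (2417 - 2685)/(4*((⅔)*0)² + 1396) = -268/(4*0² + 1396) = -268/(4*0 + 1396) = -268/(0 + 1396) = -268/1396 = -268*1/1396 = -67/349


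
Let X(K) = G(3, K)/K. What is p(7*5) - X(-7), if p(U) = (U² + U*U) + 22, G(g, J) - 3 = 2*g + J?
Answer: 17306/7 ≈ 2472.3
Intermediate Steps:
G(g, J) = 3 + J + 2*g (G(g, J) = 3 + (2*g + J) = 3 + (J + 2*g) = 3 + J + 2*g)
p(U) = 22 + 2*U² (p(U) = (U² + U²) + 22 = 2*U² + 22 = 22 + 2*U²)
X(K) = (9 + K)/K (X(K) = (3 + K + 2*3)/K = (3 + K + 6)/K = (9 + K)/K)
p(7*5) - X(-7) = (22 + 2*(7*5)²) - (9 - 7)/(-7) = (22 + 2*35²) - (-1)*2/7 = (22 + 2*1225) - 1*(-2/7) = (22 + 2450) + 2/7 = 2472 + 2/7 = 17306/7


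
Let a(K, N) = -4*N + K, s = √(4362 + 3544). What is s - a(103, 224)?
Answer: 793 + √7906 ≈ 881.92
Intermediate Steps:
s = √7906 ≈ 88.916
a(K, N) = K - 4*N
s - a(103, 224) = √7906 - (103 - 4*224) = √7906 - (103 - 896) = √7906 - 1*(-793) = √7906 + 793 = 793 + √7906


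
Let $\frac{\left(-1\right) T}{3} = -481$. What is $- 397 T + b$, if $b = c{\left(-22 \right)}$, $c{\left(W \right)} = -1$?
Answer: $-572872$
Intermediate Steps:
$b = -1$
$T = 1443$ ($T = \left(-3\right) \left(-481\right) = 1443$)
$- 397 T + b = \left(-397\right) 1443 - 1 = -572871 - 1 = -572872$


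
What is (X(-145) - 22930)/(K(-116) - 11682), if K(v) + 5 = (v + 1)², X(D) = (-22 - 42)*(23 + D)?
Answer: -7561/769 ≈ -9.8322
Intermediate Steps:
X(D) = -1472 - 64*D (X(D) = -64*(23 + D) = -1472 - 64*D)
K(v) = -5 + (1 + v)² (K(v) = -5 + (v + 1)² = -5 + (1 + v)²)
(X(-145) - 22930)/(K(-116) - 11682) = ((-1472 - 64*(-145)) - 22930)/((-5 + (1 - 116)²) - 11682) = ((-1472 + 9280) - 22930)/((-5 + (-115)²) - 11682) = (7808 - 22930)/((-5 + 13225) - 11682) = -15122/(13220 - 11682) = -15122/1538 = -15122*1/1538 = -7561/769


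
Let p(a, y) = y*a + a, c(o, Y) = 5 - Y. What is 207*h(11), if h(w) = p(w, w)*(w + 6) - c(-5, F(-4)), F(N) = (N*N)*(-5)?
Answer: 446913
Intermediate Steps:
F(N) = -5*N**2 (F(N) = N**2*(-5) = -5*N**2)
p(a, y) = a + a*y (p(a, y) = a*y + a = a + a*y)
h(w) = -85 + w*(1 + w)*(6 + w) (h(w) = (w*(1 + w))*(w + 6) - (5 - (-5)*(-4)**2) = (w*(1 + w))*(6 + w) - (5 - (-5)*16) = w*(1 + w)*(6 + w) - (5 - 1*(-80)) = w*(1 + w)*(6 + w) - (5 + 80) = w*(1 + w)*(6 + w) - 1*85 = w*(1 + w)*(6 + w) - 85 = -85 + w*(1 + w)*(6 + w))
207*h(11) = 207*(-85 + 11**3 + 6*11 + 7*11**2) = 207*(-85 + 1331 + 66 + 7*121) = 207*(-85 + 1331 + 66 + 847) = 207*2159 = 446913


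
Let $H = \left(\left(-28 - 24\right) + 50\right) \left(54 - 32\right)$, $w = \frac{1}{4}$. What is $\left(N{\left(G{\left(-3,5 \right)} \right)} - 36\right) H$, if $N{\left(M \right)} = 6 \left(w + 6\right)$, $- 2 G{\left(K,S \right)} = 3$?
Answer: $-66$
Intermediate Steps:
$G{\left(K,S \right)} = - \frac{3}{2}$ ($G{\left(K,S \right)} = \left(- \frac{1}{2}\right) 3 = - \frac{3}{2}$)
$w = \frac{1}{4} \approx 0.25$
$N{\left(M \right)} = \frac{75}{2}$ ($N{\left(M \right)} = 6 \left(\frac{1}{4} + 6\right) = 6 \cdot \frac{25}{4} = \frac{75}{2}$)
$H = -44$ ($H = \left(-52 + 50\right) 22 = \left(-2\right) 22 = -44$)
$\left(N{\left(G{\left(-3,5 \right)} \right)} - 36\right) H = \left(\frac{75}{2} - 36\right) \left(-44\right) = \frac{3}{2} \left(-44\right) = -66$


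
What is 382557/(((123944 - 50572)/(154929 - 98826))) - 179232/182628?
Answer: 326638143067057/1116648468 ≈ 2.9252e+5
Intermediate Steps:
382557/(((123944 - 50572)/(154929 - 98826))) - 179232/182628 = 382557/((73372/56103)) - 179232*1/182628 = 382557/((73372*(1/56103))) - 14936/15219 = 382557/(73372/56103) - 14936/15219 = 382557*(56103/73372) - 14936/15219 = 21462595371/73372 - 14936/15219 = 326638143067057/1116648468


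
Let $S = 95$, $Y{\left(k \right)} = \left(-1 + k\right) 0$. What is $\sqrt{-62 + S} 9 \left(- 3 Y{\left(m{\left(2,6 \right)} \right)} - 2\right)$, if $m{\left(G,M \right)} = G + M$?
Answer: $- 18 \sqrt{33} \approx -103.4$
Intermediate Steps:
$Y{\left(k \right)} = 0$
$\sqrt{-62 + S} 9 \left(- 3 Y{\left(m{\left(2,6 \right)} \right)} - 2\right) = \sqrt{-62 + 95} \cdot 9 \left(\left(-3\right) 0 - 2\right) = \sqrt{33} \cdot 9 \left(0 - 2\right) = \sqrt{33} \cdot 9 \left(-2\right) = \sqrt{33} \left(-18\right) = - 18 \sqrt{33}$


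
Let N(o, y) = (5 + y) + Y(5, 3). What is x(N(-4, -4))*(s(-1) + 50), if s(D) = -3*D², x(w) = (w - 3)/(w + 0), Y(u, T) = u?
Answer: 47/2 ≈ 23.500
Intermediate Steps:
N(o, y) = 10 + y (N(o, y) = (5 + y) + 5 = 10 + y)
x(w) = (-3 + w)/w
x(N(-4, -4))*(s(-1) + 50) = ((-3 + (10 - 4))/(10 - 4))*(-3*(-1)² + 50) = ((-3 + 6)/6)*(-3*1 + 50) = ((⅙)*3)*(-3 + 50) = (½)*47 = 47/2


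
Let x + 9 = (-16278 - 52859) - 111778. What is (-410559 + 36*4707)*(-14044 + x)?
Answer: 47008149576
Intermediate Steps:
x = -180924 (x = -9 + ((-16278 - 52859) - 111778) = -9 + (-69137 - 111778) = -9 - 180915 = -180924)
(-410559 + 36*4707)*(-14044 + x) = (-410559 + 36*4707)*(-14044 - 180924) = (-410559 + 169452)*(-194968) = -241107*(-194968) = 47008149576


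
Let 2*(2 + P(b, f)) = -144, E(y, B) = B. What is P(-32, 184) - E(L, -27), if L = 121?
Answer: -47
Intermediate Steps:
P(b, f) = -74 (P(b, f) = -2 + (½)*(-144) = -2 - 72 = -74)
P(-32, 184) - E(L, -27) = -74 - 1*(-27) = -74 + 27 = -47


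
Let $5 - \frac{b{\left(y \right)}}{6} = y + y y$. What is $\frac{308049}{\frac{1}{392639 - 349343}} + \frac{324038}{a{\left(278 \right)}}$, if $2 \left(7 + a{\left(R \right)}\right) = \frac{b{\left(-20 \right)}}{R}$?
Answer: $\frac{40958725984220}{3071} \approx 1.3337 \cdot 10^{10}$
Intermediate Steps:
$b{\left(y \right)} = 30 - 6 y - 6 y^{2}$ ($b{\left(y \right)} = 30 - 6 \left(y + y y\right) = 30 - 6 \left(y + y^{2}\right) = 30 - \left(6 y + 6 y^{2}\right) = 30 - 6 y - 6 y^{2}$)
$a{\left(R \right)} = -7 - \frac{1125}{R}$ ($a{\left(R \right)} = -7 + \frac{\left(30 - -120 - 6 \left(-20\right)^{2}\right) \frac{1}{R}}{2} = -7 + \frac{\left(30 + 120 - 2400\right) \frac{1}{R}}{2} = -7 + \frac{\left(-2250\right) \frac{1}{R}}{2} = -7 - \frac{1125}{R}$)
$\frac{308049}{\frac{1}{392639 - 349343}} + \frac{324038}{a{\left(278 \right)}} = \frac{308049}{\frac{1}{392639 - 349343}} + \frac{324038}{-7 - \frac{1125}{278}} = \frac{308049}{\frac{1}{43296}} + \frac{324038}{-7 - \frac{1125}{278}} = 308049 \frac{1}{\frac{1}{43296}} + \frac{324038}{-7 - \frac{1125}{278}} = 308049 \cdot 43296 + \frac{324038}{- \frac{3071}{278}} = 13337289504 + 324038 \left(- \frac{278}{3071}\right) = 13337289504 - \frac{90082564}{3071} = \frac{40958725984220}{3071}$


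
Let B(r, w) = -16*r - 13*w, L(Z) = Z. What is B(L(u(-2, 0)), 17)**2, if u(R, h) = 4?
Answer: 81225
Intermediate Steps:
B(L(u(-2, 0)), 17)**2 = (-16*4 - 13*17)**2 = (-64 - 221)**2 = (-285)**2 = 81225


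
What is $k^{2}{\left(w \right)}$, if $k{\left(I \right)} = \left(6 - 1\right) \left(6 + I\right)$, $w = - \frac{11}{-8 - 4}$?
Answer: $\frac{172225}{144} \approx 1196.0$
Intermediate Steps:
$w = \frac{11}{12}$ ($w = - \frac{11}{-12} = \left(-11\right) \left(- \frac{1}{12}\right) = \frac{11}{12} \approx 0.91667$)
$k{\left(I \right)} = 30 + 5 I$ ($k{\left(I \right)} = 5 \left(6 + I\right) = 30 + 5 I$)
$k^{2}{\left(w \right)} = \left(30 + 5 \cdot \frac{11}{12}\right)^{2} = \left(30 + \frac{55}{12}\right)^{2} = \left(\frac{415}{12}\right)^{2} = \frac{172225}{144}$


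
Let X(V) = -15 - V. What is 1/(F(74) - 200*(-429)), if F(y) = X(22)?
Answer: 1/85763 ≈ 1.1660e-5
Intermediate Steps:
F(y) = -37 (F(y) = -15 - 1*22 = -15 - 22 = -37)
1/(F(74) - 200*(-429)) = 1/(-37 - 200*(-429)) = 1/(-37 + 85800) = 1/85763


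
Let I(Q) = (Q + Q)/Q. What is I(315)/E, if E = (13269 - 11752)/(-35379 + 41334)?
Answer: 11910/1517 ≈ 7.8510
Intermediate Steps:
E = 1517/5955 ≈ 0.25474
I(Q) = 2 (I(Q) = (2*Q)/Q = 2)
I(315)/E = 2/(1517/5955) = 2*(5955/1517) = 11910/1517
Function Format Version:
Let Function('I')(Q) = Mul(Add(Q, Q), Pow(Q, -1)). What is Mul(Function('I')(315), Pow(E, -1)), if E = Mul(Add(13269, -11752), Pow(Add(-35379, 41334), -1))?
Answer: Rational(11910, 1517) ≈ 7.8510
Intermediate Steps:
E = Rational(1517, 5955) (E = Mul(1517, Pow(5955, -1)) = Mul(1517, Rational(1, 5955)) = Rational(1517, 5955) ≈ 0.25474)
Function('I')(Q) = 2 (Function('I')(Q) = Mul(Mul(2, Q), Pow(Q, -1)) = 2)
Mul(Function('I')(315), Pow(E, -1)) = Mul(2, Pow(Rational(1517, 5955), -1)) = Mul(2, Rational(5955, 1517)) = Rational(11910, 1517)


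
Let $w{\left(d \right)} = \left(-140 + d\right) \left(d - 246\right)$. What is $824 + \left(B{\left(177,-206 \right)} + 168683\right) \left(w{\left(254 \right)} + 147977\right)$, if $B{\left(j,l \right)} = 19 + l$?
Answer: $25087201768$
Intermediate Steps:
$w{\left(d \right)} = \left(-246 + d\right) \left(-140 + d\right)$ ($w{\left(d \right)} = \left(-140 + d\right) \left(-246 + d\right) = \left(-246 + d\right) \left(-140 + d\right)$)
$824 + \left(B{\left(177,-206 \right)} + 168683\right) \left(w{\left(254 \right)} + 147977\right) = 824 + \left(\left(19 - 206\right) + 168683\right) \left(\left(34440 + 254^{2} - 98044\right) + 147977\right) = 824 + \left(-187 + 168683\right) \left(\left(34440 + 64516 - 98044\right) + 147977\right) = 824 + 168496 \left(912 + 147977\right) = 824 + 168496 \cdot 148889 = 824 + 25087200944 = 25087201768$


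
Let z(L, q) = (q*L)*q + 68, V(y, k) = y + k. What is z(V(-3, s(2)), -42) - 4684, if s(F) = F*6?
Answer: 11260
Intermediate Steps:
s(F) = 6*F
V(y, k) = k + y
z(L, q) = 68 + L*q² (z(L, q) = (L*q)*q + 68 = L*q² + 68 = 68 + L*q²)
z(V(-3, s(2)), -42) - 4684 = (68 + (6*2 - 3)*(-42)²) - 4684 = (68 + (12 - 3)*1764) - 4684 = (68 + 9*1764) - 4684 = (68 + 15876) - 4684 = 15944 - 4684 = 11260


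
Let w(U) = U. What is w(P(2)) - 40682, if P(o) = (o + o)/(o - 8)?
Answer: -122048/3 ≈ -40683.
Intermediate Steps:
P(o) = 2*o/(-8 + o) (P(o) = (2*o)/(-8 + o) = 2*o/(-8 + o))
w(P(2)) - 40682 = 2*2/(-8 + 2) - 40682 = 2*2/(-6) - 40682 = 2*2*(-1/6) - 40682 = -2/3 - 40682 = -122048/3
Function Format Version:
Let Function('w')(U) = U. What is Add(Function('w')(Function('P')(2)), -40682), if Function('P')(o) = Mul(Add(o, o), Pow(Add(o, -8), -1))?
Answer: Rational(-122048, 3) ≈ -40683.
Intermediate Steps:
Function('P')(o) = Mul(2, o, Pow(Add(-8, o), -1)) (Function('P')(o) = Mul(Mul(2, o), Pow(Add(-8, o), -1)) = Mul(2, o, Pow(Add(-8, o), -1)))
Add(Function('w')(Function('P')(2)), -40682) = Add(Mul(2, 2, Pow(Add(-8, 2), -1)), -40682) = Add(Mul(2, 2, Pow(-6, -1)), -40682) = Add(Mul(2, 2, Rational(-1, 6)), -40682) = Add(Rational(-2, 3), -40682) = Rational(-122048, 3)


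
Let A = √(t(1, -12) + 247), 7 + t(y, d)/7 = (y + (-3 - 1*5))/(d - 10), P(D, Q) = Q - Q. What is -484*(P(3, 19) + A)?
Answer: -22*√96910 ≈ -6848.7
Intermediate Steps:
P(D, Q) = 0
t(y, d) = -49 + 7*(-8 + y)/(-10 + d) (t(y, d) = -49 + 7*((y + (-3 - 1*5))/(d - 10)) = -49 + 7*((y + (-3 - 5))/(-10 + d)) = -49 + 7*((y - 8)/(-10 + d)) = -49 + 7*((-8 + y)/(-10 + d)) = -49 + 7*(-8 + y)/(-10 + d))
A = √96910/22 (A = √(7*(62 + 1 - 7*(-12))/(-10 - 12) + 247) = √(7*(62 + 1 + 84)/(-22) + 247) = √(7*(-1/22)*147 + 247) = √(-1029/22 + 247) = √(4405/22) = √96910/22 ≈ 14.150)
-484*(P(3, 19) + A) = -484*(0 + √96910/22) = -22*√96910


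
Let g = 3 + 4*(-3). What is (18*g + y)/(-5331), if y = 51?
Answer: 37/1777 ≈ 0.020822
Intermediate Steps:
g = -9 (g = 3 - 12 = -9)
(18*g + y)/(-5331) = (18*(-9) + 51)/(-5331) = (-162 + 51)*(-1/5331) = -111*(-1/5331) = 37/1777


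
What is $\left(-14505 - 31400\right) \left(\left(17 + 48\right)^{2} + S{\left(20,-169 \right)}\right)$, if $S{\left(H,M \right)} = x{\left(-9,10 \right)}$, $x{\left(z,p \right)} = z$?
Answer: $-193535480$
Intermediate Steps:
$S{\left(H,M \right)} = -9$
$\left(-14505 - 31400\right) \left(\left(17 + 48\right)^{2} + S{\left(20,-169 \right)}\right) = \left(-14505 - 31400\right) \left(\left(17 + 48\right)^{2} - 9\right) = - 45905 \left(65^{2} - 9\right) = - 45905 \left(4225 - 9\right) = \left(-45905\right) 4216 = -193535480$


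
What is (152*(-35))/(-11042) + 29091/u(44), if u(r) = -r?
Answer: -160494371/242924 ≈ -660.68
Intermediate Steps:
(152*(-35))/(-11042) + 29091/u(44) = (152*(-35))/(-11042) + 29091/((-1*44)) = -5320*(-1/11042) + 29091/(-44) = 2660/5521 + 29091*(-1/44) = 2660/5521 - 29091/44 = -160494371/242924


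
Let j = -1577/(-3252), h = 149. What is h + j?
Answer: 486125/3252 ≈ 149.48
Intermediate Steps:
j = 1577/3252 (j = -1577*(-1/3252) = 1577/3252 ≈ 0.48493)
h + j = 149 + 1577/3252 = 486125/3252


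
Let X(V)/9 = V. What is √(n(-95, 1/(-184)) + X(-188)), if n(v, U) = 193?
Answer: I*√1499 ≈ 38.717*I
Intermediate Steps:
X(V) = 9*V
√(n(-95, 1/(-184)) + X(-188)) = √(193 + 9*(-188)) = √(193 - 1692) = √(-1499) = I*√1499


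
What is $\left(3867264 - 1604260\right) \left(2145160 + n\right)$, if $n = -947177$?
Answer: $2711040320932$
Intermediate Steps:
$\left(3867264 - 1604260\right) \left(2145160 + n\right) = \left(3867264 - 1604260\right) \left(2145160 - 947177\right) = 2263004 \cdot 1197983 = 2711040320932$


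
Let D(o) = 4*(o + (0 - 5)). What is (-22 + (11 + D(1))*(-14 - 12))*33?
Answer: 3564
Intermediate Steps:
D(o) = -20 + 4*o (D(o) = 4*(o - 5) = 4*(-5 + o) = -20 + 4*o)
(-22 + (11 + D(1))*(-14 - 12))*33 = (-22 + (11 + (-20 + 4*1))*(-14 - 12))*33 = (-22 + (11 + (-20 + 4))*(-26))*33 = (-22 + (11 - 16)*(-26))*33 = (-22 - 5*(-26))*33 = (-22 + 130)*33 = 108*33 = 3564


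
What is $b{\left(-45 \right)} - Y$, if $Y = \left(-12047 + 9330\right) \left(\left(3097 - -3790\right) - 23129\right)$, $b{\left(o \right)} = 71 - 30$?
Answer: $-44129473$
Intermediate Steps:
$b{\left(o \right)} = 41$ ($b{\left(o \right)} = 71 - 30 = 41$)
$Y = 44129514$ ($Y = - 2717 \left(\left(3097 + 3790\right) - 23129\right) = - 2717 \left(6887 - 23129\right) = \left(-2717\right) \left(-16242\right) = 44129514$)
$b{\left(-45 \right)} - Y = 41 - 44129514 = -44129473$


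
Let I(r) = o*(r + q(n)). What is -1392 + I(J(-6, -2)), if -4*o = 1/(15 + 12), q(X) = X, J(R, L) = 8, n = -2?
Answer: -25057/18 ≈ -1392.1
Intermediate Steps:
o = -1/108 (o = -1/(4*(15 + 12)) = -1/4/27 = -1/4*1/27 = -1/108 ≈ -0.0092593)
I(r) = 1/54 - r/108 (I(r) = -(r - 2)/108 = -(-2 + r)/108 = 1/54 - r/108)
-1392 + I(J(-6, -2)) = -1392 + (1/54 - 1/108*8) = -1392 + (1/54 - 2/27) = -1392 - 1/18 = -25057/18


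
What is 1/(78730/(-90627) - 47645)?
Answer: -90627/4318002145 ≈ -2.0988e-5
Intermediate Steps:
1/(78730/(-90627) - 47645) = 1/(78730*(-1/90627) - 47645) = 1/(-78730/90627 - 47645) = 1/(-4318002145/90627) = -90627/4318002145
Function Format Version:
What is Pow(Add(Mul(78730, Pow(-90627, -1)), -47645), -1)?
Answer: Rational(-90627, 4318002145) ≈ -2.0988e-5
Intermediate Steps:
Pow(Add(Mul(78730, Pow(-90627, -1)), -47645), -1) = Pow(Add(Mul(78730, Rational(-1, 90627)), -47645), -1) = Pow(Add(Rational(-78730, 90627), -47645), -1) = Pow(Rational(-4318002145, 90627), -1) = Rational(-90627, 4318002145)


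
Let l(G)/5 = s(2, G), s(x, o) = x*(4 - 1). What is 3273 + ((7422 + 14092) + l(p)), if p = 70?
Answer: 24817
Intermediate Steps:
s(x, o) = 3*x (s(x, o) = x*3 = 3*x)
l(G) = 30 (l(G) = 5*(3*2) = 5*6 = 30)
3273 + ((7422 + 14092) + l(p)) = 3273 + ((7422 + 14092) + 30) = 3273 + (21514 + 30) = 3273 + 21544 = 24817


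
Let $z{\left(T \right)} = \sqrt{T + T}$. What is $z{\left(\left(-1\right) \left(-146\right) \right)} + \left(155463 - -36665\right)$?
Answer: $192128 + 2 \sqrt{73} \approx 1.9215 \cdot 10^{5}$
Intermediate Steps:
$z{\left(T \right)} = \sqrt{2} \sqrt{T}$ ($z{\left(T \right)} = \sqrt{2 T} = \sqrt{2} \sqrt{T}$)
$z{\left(\left(-1\right) \left(-146\right) \right)} + \left(155463 - -36665\right) = \sqrt{2} \sqrt{\left(-1\right) \left(-146\right)} + \left(155463 - -36665\right) = \sqrt{2} \sqrt{146} + \left(155463 + 36665\right) = 2 \sqrt{73} + 192128 = 192128 + 2 \sqrt{73}$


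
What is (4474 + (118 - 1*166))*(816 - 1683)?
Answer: -3837342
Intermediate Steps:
(4474 + (118 - 1*166))*(816 - 1683) = (4474 + (118 - 166))*(-867) = (4474 - 48)*(-867) = 4426*(-867) = -3837342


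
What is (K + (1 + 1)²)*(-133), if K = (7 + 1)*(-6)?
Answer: 5852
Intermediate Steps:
K = -48 (K = 8*(-6) = -48)
(K + (1 + 1)²)*(-133) = (-48 + (1 + 1)²)*(-133) = (-48 + 2²)*(-133) = (-48 + 4)*(-133) = -44*(-133) = 5852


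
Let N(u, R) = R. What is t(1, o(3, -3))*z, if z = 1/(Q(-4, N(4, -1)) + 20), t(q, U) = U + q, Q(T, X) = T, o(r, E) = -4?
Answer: -3/16 ≈ -0.18750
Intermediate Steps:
z = 1/16 (z = 1/(-4 + 20) = 1/16 ≈ 0.062500)
t(1, o(3, -3))*z = (-4 + 1)*(1/16) = -3*1/16 = -3/16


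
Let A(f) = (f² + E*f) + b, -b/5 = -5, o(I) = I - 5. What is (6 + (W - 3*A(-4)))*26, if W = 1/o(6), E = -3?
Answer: -3952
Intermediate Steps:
o(I) = -5 + I
b = 25 (b = -5*(-5) = 25)
A(f) = 25 + f² - 3*f (A(f) = (f² - 3*f) + 25 = 25 + f² - 3*f)
W = 1 (W = 1/(-5 + 6) = 1/1 = 1)
(6 + (W - 3*A(-4)))*26 = (6 + (1 - 3*(25 + (-4)² - 3*(-4))))*26 = (6 + (1 - 3*(25 + 16 + 12)))*26 = (6 + (1 - 3*53))*26 = (6 + (1 - 159))*26 = (6 - 158)*26 = -152*26 = -3952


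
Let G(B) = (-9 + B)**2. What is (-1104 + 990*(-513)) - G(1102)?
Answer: -1703623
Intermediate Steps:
(-1104 + 990*(-513)) - G(1102) = (-1104 + 990*(-513)) - (-9 + 1102)**2 = (-1104 - 507870) - 1*1093**2 = -508974 - 1*1194649 = -508974 - 1194649 = -1703623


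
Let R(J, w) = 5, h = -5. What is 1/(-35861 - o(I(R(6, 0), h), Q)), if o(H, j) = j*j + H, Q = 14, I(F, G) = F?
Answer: -1/36062 ≈ -2.7730e-5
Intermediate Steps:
o(H, j) = H + j**2 (o(H, j) = j**2 + H = H + j**2)
1/(-35861 - o(I(R(6, 0), h), Q)) = 1/(-35861 - (5 + 14**2)) = 1/(-35861 - (5 + 196)) = 1/(-35861 - 1*201) = 1/(-35861 - 201) = 1/(-36062) = -1/36062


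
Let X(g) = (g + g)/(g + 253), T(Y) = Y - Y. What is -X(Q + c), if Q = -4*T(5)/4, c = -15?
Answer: 15/119 ≈ 0.12605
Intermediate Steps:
T(Y) = 0
Q = 0 (Q = -0/4 = -4*0 = 0)
X(g) = 2*g/(253 + g) (X(g) = (2*g)/(253 + g) = 2*g/(253 + g))
-X(Q + c) = -2*(0 - 15)/(253 + (0 - 15)) = -2*(-15)/(253 - 15) = -2*(-15)/238 = -1*(-15/119) = 15/119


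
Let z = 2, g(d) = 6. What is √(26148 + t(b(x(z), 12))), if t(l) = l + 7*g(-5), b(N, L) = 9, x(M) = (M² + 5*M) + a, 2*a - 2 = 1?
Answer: 3*√2911 ≈ 161.86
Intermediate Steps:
a = 3/2 (a = 1 + (½)*1 = 1 + ½ = 3/2 ≈ 1.5000)
x(M) = 3/2 + M² + 5*M (x(M) = (M² + 5*M) + 3/2 = 3/2 + M² + 5*M)
t(l) = 42 + l (t(l) = l + 7*6 = l + 42 = 42 + l)
√(26148 + t(b(x(z), 12))) = √(26148 + (42 + 9)) = √(26148 + 51) = √26199 = 3*√2911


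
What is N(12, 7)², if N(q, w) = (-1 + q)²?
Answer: 14641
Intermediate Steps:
N(12, 7)² = ((-1 + 12)²)² = (11²)² = 121² = 14641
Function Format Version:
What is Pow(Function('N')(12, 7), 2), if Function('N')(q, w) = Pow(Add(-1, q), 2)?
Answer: 14641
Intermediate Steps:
Pow(Function('N')(12, 7), 2) = Pow(Pow(Add(-1, 12), 2), 2) = Pow(Pow(11, 2), 2) = Pow(121, 2) = 14641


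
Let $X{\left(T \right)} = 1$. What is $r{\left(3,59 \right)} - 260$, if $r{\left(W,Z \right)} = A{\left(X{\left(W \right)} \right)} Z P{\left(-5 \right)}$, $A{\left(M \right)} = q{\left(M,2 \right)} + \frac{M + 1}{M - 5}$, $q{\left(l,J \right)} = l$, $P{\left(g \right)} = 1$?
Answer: $- \frac{461}{2} \approx -230.5$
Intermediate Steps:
$A{\left(M \right)} = M + \frac{1 + M}{-5 + M}$ ($A{\left(M \right)} = M + \frac{M + 1}{M - 5} = M + \frac{1 + M}{-5 + M}$)
$r{\left(W,Z \right)} = \frac{Z}{2}$ ($r{\left(W,Z \right)} = \frac{1 + 1^{2} - 4}{-5 + 1} Z 1 = \frac{1 + 1 - 4}{-4} Z 1 = \left(- \frac{1}{4}\right) \left(-2\right) Z 1 = \frac{Z}{2} \cdot 1 = \frac{Z}{2}$)
$r{\left(3,59 \right)} - 260 = \frac{1}{2} \cdot 59 - 260 = \frac{59}{2} - 260 = - \frac{461}{2}$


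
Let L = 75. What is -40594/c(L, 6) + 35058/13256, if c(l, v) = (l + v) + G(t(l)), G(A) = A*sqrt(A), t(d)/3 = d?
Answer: -26059601/2863296 ≈ -9.1013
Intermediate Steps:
t(d) = 3*d
G(A) = A**(3/2)
c(l, v) = l + v + 3*sqrt(3)*l**(3/2) (c(l, v) = (l + v) + (3*l)**(3/2) = (l + v) + 3*sqrt(3)*l**(3/2) = l + v + 3*sqrt(3)*l**(3/2))
-40594/c(L, 6) + 35058/13256 = -40594/(75 + 6 + 3*sqrt(3)*75**(3/2)) + 35058/13256 = -40594/(75 + 6 + 3*sqrt(3)*(375*sqrt(3))) + 35058*(1/13256) = -40594/(75 + 6 + 3375) + 17529/6628 = -40594/3456 + 17529/6628 = -40594*1/3456 + 17529/6628 = -20297/1728 + 17529/6628 = -26059601/2863296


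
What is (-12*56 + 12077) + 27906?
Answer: 39311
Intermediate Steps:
(-12*56 + 12077) + 27906 = (-672 + 12077) + 27906 = 11405 + 27906 = 39311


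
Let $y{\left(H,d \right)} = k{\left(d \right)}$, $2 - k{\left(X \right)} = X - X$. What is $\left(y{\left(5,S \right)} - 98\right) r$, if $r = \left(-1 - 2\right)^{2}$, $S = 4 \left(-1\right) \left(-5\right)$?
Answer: $-864$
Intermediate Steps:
$k{\left(X \right)} = 2$ ($k{\left(X \right)} = 2 - \left(X - X\right) = 2 - 0 = 2 + 0 = 2$)
$S = 20$ ($S = \left(-4\right) \left(-5\right) = 20$)
$y{\left(H,d \right)} = 2$
$r = 9$ ($r = \left(-3\right)^{2} = 9$)
$\left(y{\left(5,S \right)} - 98\right) r = \left(2 - 98\right) 9 = \left(-96\right) 9 = -864$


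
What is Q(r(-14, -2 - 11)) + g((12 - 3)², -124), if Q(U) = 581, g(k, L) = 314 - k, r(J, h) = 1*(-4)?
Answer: 814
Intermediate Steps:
r(J, h) = -4
Q(r(-14, -2 - 11)) + g((12 - 3)², -124) = 581 + (314 - (12 - 3)²) = 581 + (314 - 1*9²) = 581 + (314 - 1*81) = 581 + (314 - 81) = 581 + 233 = 814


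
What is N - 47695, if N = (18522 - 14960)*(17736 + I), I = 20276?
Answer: 135351049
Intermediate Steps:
N = 135398744 (N = (18522 - 14960)*(17736 + 20276) = 3562*38012 = 135398744)
N - 47695 = 135398744 - 47695 = 135351049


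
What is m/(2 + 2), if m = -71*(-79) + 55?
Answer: 1416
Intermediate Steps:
m = 5664 (m = 5609 + 55 = 5664)
m/(2 + 2) = 5664/(2 + 2) = 5664/4 = 5664*(¼) = 1416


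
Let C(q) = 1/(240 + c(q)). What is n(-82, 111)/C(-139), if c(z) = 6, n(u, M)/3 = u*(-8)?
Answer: 484128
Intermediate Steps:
n(u, M) = -24*u (n(u, M) = 3*(u*(-8)) = 3*(-8*u) = -24*u)
C(q) = 1/246 (C(q) = 1/(240 + 6) = 1/246)
n(-82, 111)/C(-139) = (-24*(-82))/(1/246) = 1968*246 = 484128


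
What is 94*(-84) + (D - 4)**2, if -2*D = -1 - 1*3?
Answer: -7892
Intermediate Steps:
D = 2 (D = -(-1 - 1*3)/2 = -(-1 - 3)/2 = -1/2*(-4) = 2)
94*(-84) + (D - 4)**2 = 94*(-84) + (2 - 4)**2 = -7896 + (-2)**2 = -7896 + 4 = -7892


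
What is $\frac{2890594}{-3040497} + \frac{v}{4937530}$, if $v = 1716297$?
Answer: $- \frac{9053998713211}{15012545152410} \approx -0.6031$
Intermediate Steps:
$\frac{2890594}{-3040497} + \frac{v}{4937530} = \frac{2890594}{-3040497} + \frac{1716297}{4937530} = 2890594 \left(- \frac{1}{3040497}\right) + 1716297 \cdot \frac{1}{4937530} = - \frac{2890594}{3040497} + \frac{1716297}{4937530} = - \frac{9053998713211}{15012545152410}$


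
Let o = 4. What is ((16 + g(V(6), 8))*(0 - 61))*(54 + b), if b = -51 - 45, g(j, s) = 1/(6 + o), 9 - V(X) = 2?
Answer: 206241/5 ≈ 41248.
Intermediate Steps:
V(X) = 7 (V(X) = 9 - 1*2 = 9 - 2 = 7)
g(j, s) = ⅒ (g(j, s) = 1/(6 + 4) = 1/10 = ⅒)
b = -96
((16 + g(V(6), 8))*(0 - 61))*(54 + b) = ((16 + ⅒)*(0 - 61))*(54 - 96) = ((161/10)*(-61))*(-42) = -9821/10*(-42) = 206241/5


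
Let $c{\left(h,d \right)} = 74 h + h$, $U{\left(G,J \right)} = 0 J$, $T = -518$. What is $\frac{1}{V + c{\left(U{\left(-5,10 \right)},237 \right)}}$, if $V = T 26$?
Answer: $- \frac{1}{13468} \approx -7.425 \cdot 10^{-5}$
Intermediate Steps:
$U{\left(G,J \right)} = 0$
$V = -13468$ ($V = \left(-518\right) 26 = -13468$)
$c{\left(h,d \right)} = 75 h$
$\frac{1}{V + c{\left(U{\left(-5,10 \right)},237 \right)}} = \frac{1}{-13468 + 75 \cdot 0} = \frac{1}{-13468 + 0} = \frac{1}{-13468} = - \frac{1}{13468}$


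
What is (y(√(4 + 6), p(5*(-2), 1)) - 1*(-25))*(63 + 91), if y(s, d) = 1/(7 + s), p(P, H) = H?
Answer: 151228/39 - 154*√10/39 ≈ 3865.2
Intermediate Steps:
(y(√(4 + 6), p(5*(-2), 1)) - 1*(-25))*(63 + 91) = (1/(7 + √(4 + 6)) - 1*(-25))*(63 + 91) = (1/(7 + √10) + 25)*154 = (25 + 1/(7 + √10))*154 = 3850 + 154/(7 + √10)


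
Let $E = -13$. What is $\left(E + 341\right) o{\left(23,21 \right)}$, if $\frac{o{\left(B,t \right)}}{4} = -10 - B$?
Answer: $-43296$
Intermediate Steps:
$o{\left(B,t \right)} = -40 - 4 B$ ($o{\left(B,t \right)} = 4 \left(-10 - B\right) = -40 - 4 B$)
$\left(E + 341\right) o{\left(23,21 \right)} = \left(-13 + 341\right) \left(-40 - 92\right) = 328 \left(-40 - 92\right) = 328 \left(-132\right) = -43296$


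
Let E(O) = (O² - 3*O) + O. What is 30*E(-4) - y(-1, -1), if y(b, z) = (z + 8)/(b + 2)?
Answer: 713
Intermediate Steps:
y(b, z) = (8 + z)/(2 + b)
E(O) = O² - 2*O
30*E(-4) - y(-1, -1) = 30*(-4*(-2 - 4)) - (8 - 1)/(2 - 1) = 30*(-4*(-6)) - 7/1 = 30*24 - 7 = 720 - 1*7 = 720 - 7 = 713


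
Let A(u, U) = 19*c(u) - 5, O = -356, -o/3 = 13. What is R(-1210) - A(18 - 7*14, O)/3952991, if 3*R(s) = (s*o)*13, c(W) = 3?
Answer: 808347129538/3952991 ≈ 2.0449e+5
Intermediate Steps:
o = -39 (o = -3*13 = -39)
R(s) = -169*s (R(s) = ((s*(-39))*13)/3 = (-39*s*13)/3 = (-507*s)/3 = -169*s)
A(u, U) = 52 (A(u, U) = 19*3 - 5 = 57 - 5 = 52)
R(-1210) - A(18 - 7*14, O)/3952991 = -169*(-1210) - 52/3952991 = 204490 - 52/3952991 = 808347129538/3952991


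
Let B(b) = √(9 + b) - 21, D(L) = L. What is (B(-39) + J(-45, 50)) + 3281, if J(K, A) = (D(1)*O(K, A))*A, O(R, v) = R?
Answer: 1010 + I*√30 ≈ 1010.0 + 5.4772*I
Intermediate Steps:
B(b) = -21 + √(9 + b)
J(K, A) = A*K (J(K, A) = (1*K)*A = K*A = A*K)
(B(-39) + J(-45, 50)) + 3281 = ((-21 + √(9 - 39)) + 50*(-45)) + 3281 = ((-21 + √(-30)) - 2250) + 3281 = ((-21 + I*√30) - 2250) + 3281 = (-2271 + I*√30) + 3281 = 1010 + I*√30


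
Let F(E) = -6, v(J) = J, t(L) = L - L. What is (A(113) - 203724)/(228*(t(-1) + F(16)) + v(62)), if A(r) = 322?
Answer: 101701/653 ≈ 155.74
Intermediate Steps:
t(L) = 0
(A(113) - 203724)/(228*(t(-1) + F(16)) + v(62)) = (322 - 203724)/(228*(0 - 6) + 62) = -203402/(228*(-6) + 62) = -203402/(-1368 + 62) = -203402/(-1306) = -203402*(-1/1306) = 101701/653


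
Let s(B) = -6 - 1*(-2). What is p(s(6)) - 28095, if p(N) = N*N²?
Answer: -28159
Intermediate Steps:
s(B) = -4 (s(B) = -6 + 2 = -4)
p(N) = N³
p(s(6)) - 28095 = (-4)³ - 28095 = -64 - 28095 = -28159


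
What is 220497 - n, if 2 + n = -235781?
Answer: 456280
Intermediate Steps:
n = -235783 (n = -2 - 235781 = -235783)
220497 - n = 220497 - 1*(-235783) = 220497 + 235783 = 456280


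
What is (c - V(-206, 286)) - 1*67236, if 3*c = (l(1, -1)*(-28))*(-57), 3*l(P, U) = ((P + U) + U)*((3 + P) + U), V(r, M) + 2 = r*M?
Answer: -8850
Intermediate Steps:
V(r, M) = -2 + M*r (V(r, M) = -2 + r*M = -2 + M*r)
l(P, U) = (P + 2*U)*(3 + P + U)/3 (l(P, U) = (((P + U) + U)*((3 + P) + U))/3 = ((P + 2*U)*(3 + P + U))/3 = (P + 2*U)*(3 + P + U)/3)
c = -532 (c = (((1 + 2*(-1) + (⅓)*1² + (⅔)*(-1)² + 1*(-1))*(-28))*(-57))/3 = (((1 - 2 + (⅓)*1 + (⅔)*1 - 1)*(-28))*(-57))/3 = (((1 - 2 + ⅓ + ⅔ - 1)*(-28))*(-57))/3 = (-1*(-28)*(-57))/3 = (28*(-57))/3 = (⅓)*(-1596) = -532)
(c - V(-206, 286)) - 1*67236 = (-532 - (-2 + 286*(-206))) - 1*67236 = (-532 - (-2 - 58916)) - 67236 = (-532 - 1*(-58918)) - 67236 = (-532 + 58918) - 67236 = 58386 - 67236 = -8850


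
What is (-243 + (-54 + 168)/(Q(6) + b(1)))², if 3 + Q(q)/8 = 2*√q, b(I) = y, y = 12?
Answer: 197072025/3364 - 533406*√6/841 ≈ 57029.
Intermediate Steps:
b(I) = 12
Q(q) = -24 + 16*√q (Q(q) = -24 + 8*(2*√q) = -24 + 16*√q)
(-243 + (-54 + 168)/(Q(6) + b(1)))² = (-243 + (-54 + 168)/((-24 + 16*√6) + 12))² = (-243 + 114/(-12 + 16*√6))²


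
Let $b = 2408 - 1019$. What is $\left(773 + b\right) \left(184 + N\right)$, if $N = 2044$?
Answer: $4816936$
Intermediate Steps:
$b = 1389$
$\left(773 + b\right) \left(184 + N\right) = \left(773 + 1389\right) \left(184 + 2044\right) = 2162 \cdot 2228 = 4816936$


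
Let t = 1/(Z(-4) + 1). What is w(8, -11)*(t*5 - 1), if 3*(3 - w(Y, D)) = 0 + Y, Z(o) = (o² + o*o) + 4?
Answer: -32/111 ≈ -0.28829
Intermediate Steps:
Z(o) = 4 + 2*o² (Z(o) = (o² + o²) + 4 = 2*o² + 4 = 4 + 2*o²)
w(Y, D) = 3 - Y/3 (w(Y, D) = 3 - (0 + Y)/3 = 3 - Y/3)
t = 1/37 (t = 1/((4 + 2*(-4)²) + 1) = 1/((4 + 2*16) + 1) = 1/((4 + 32) + 1) = 1/(36 + 1) = 1/37 ≈ 0.027027)
w(8, -11)*(t*5 - 1) = (3 - ⅓*8)*((1/37)*5 - 1) = (3 - 8/3)*(5/37 - 1) = (⅓)*(-32/37) = -32/111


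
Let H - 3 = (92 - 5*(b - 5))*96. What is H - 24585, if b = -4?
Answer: -11430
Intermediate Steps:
H = 13155 (H = 3 + (92 - 5*(-4 - 5))*96 = 3 + (92 - 5*(-9))*96 = 3 + (92 + 45)*96 = 3 + 137*96 = 3 + 13152 = 13155)
H - 24585 = 13155 - 24585 = -11430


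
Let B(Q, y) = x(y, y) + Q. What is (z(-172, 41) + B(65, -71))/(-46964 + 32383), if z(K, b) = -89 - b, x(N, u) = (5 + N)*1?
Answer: 131/14581 ≈ 0.0089843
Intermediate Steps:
x(N, u) = 5 + N
B(Q, y) = 5 + Q + y (B(Q, y) = (5 + y) + Q = 5 + Q + y)
(z(-172, 41) + B(65, -71))/(-46964 + 32383) = ((-89 - 1*41) + (5 + 65 - 71))/(-46964 + 32383) = ((-89 - 41) - 1)/(-14581) = (-130 - 1)*(-1/14581) = -131*(-1/14581) = 131/14581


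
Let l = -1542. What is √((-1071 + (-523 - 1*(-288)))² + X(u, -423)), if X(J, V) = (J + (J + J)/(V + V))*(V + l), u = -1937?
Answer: √109402019286/141 ≈ 2345.8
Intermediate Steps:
X(J, V) = (-1542 + V)*(J + J/V) (X(J, V) = (J + (J + J)/(V + V))*(V - 1542) = (J + (2*J)/((2*V)))*(-1542 + V) = (J + (2*J)*(1/(2*V)))*(-1542 + V) = (J + J/V)*(-1542 + V) = (-1542 + V)*(J + J/V))
√((-1071 + (-523 - 1*(-288)))² + X(u, -423)) = √((-1071 + (-523 - 1*(-288)))² - 1937*(-1542 - 423*(-1541 - 423))/(-423)) = √((-1071 + (-523 + 288))² - 1937*(-1/423)*(-1542 - 423*(-1964))) = √((-1071 - 235)² - 1937*(-1/423)*(-1542 + 830772)) = √((-1306)² - 1937*(-1/423)*829230) = √(1705636 + 535406170/141) = √(775900846/141) = √109402019286/141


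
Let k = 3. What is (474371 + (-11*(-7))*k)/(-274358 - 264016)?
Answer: -237301/269187 ≈ -0.88155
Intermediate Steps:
(474371 + (-11*(-7))*k)/(-274358 - 264016) = (474371 - 11*(-7)*3)/(-274358 - 264016) = (474371 + 77*3)/(-538374) = (474371 + 231)*(-1/538374) = 474602*(-1/538374) = -237301/269187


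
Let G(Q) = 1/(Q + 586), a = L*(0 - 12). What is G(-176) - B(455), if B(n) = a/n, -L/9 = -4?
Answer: 7103/7462 ≈ 0.95189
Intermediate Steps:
L = 36 (L = -9*(-4) = 36)
a = -432 (a = 36*(0 - 12) = 36*(-12) = -432)
B(n) = -432/n
G(Q) = 1/(586 + Q)
G(-176) - B(455) = 1/(586 - 176) - (-432)/455 = 1/410 - (-432)/455 = 1/410 - 1*(-432/455) = 1/410 + 432/455 = 7103/7462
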